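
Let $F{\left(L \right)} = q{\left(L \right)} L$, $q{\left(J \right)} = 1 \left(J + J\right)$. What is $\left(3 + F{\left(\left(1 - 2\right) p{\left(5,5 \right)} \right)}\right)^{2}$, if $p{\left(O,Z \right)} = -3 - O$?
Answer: $17161$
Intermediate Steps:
$q{\left(J \right)} = 2 J$ ($q{\left(J \right)} = 1 \cdot 2 J = 2 J$)
$F{\left(L \right)} = 2 L^{2}$ ($F{\left(L \right)} = 2 L L = 2 L^{2}$)
$\left(3 + F{\left(\left(1 - 2\right) p{\left(5,5 \right)} \right)}\right)^{2} = \left(3 + 2 \left(\left(1 - 2\right) \left(-3 - 5\right)\right)^{2}\right)^{2} = \left(3 + 2 \left(- (-3 - 5)\right)^{2}\right)^{2} = \left(3 + 2 \left(\left(-1\right) \left(-8\right)\right)^{2}\right)^{2} = \left(3 + 2 \cdot 8^{2}\right)^{2} = \left(3 + 2 \cdot 64\right)^{2} = \left(3 + 128\right)^{2} = 131^{2} = 17161$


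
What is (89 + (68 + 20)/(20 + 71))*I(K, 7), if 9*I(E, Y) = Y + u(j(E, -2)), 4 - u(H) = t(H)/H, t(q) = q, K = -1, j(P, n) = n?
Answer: 27290/273 ≈ 99.963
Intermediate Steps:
u(H) = 3 (u(H) = 4 - H/H = 4 - 1*1 = 4 - 1 = 3)
I(E, Y) = ⅓ + Y/9 (I(E, Y) = (Y + 3)/9 = (3 + Y)/9 = ⅓ + Y/9)
(89 + (68 + 20)/(20 + 71))*I(K, 7) = (89 + (68 + 20)/(20 + 71))*(⅓ + (⅑)*7) = (89 + 88/91)*(⅓ + 7/9) = (89 + 88*(1/91))*(10/9) = (89 + 88/91)*(10/9) = (8187/91)*(10/9) = 27290/273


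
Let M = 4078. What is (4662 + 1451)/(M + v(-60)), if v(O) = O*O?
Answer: 6113/7678 ≈ 0.79617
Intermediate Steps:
v(O) = O**2
(4662 + 1451)/(M + v(-60)) = (4662 + 1451)/(4078 + (-60)**2) = 6113/(4078 + 3600) = 6113/7678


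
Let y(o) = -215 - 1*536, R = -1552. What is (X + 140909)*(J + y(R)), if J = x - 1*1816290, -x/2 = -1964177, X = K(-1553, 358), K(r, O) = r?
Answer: 294224134428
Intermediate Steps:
X = -1553
x = 3928354 (x = -2*(-1964177) = 3928354)
y(o) = -751 (y(o) = -215 - 536 = -751)
J = 2112064 (J = 3928354 - 1*1816290 = 3928354 - 1816290 = 2112064)
(X + 140909)*(J + y(R)) = (-1553 + 140909)*(2112064 - 751) = 139356*2111313 = 294224134428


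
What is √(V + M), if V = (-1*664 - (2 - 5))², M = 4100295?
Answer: 8*√70894 ≈ 2130.1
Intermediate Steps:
V = 436921 (V = (-664 - 1*(-3))² = (-664 + 3)² = (-661)² = 436921)
√(V + M) = √(436921 + 4100295) = √4537216 = 8*√70894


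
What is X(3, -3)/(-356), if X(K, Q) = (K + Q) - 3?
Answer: 3/356 ≈ 0.0084270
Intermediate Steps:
X(K, Q) = -3 + K + Q
X(3, -3)/(-356) = (-3 + 3 - 3)/(-356) = -3*(-1/356) = 3/356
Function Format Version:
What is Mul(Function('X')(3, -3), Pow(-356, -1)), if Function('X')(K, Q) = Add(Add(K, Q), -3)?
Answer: Rational(3, 356) ≈ 0.0084270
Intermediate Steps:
Function('X')(K, Q) = Add(-3, K, Q)
Mul(Function('X')(3, -3), Pow(-356, -1)) = Mul(Add(-3, 3, -3), Pow(-356, -1)) = Mul(-3, Rational(-1, 356)) = Rational(3, 356)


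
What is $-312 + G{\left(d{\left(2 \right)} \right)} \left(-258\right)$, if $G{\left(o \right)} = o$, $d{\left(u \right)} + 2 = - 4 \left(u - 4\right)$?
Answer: $-1860$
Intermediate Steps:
$d{\left(u \right)} = 14 - 4 u$ ($d{\left(u \right)} = -2 - 4 \left(u - 4\right) = -2 - 4 \left(-4 + u\right) = -2 - \left(-16 + 4 u\right) = 14 - 4 u$)
$-312 + G{\left(d{\left(2 \right)} \right)} \left(-258\right) = -312 + \left(14 - 8\right) \left(-258\right) = -312 + 6 \left(-258\right) = -312 - 1548 = -1860$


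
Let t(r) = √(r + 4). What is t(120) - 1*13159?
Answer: -13159 + 2*√31 ≈ -13148.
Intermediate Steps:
t(r) = √(4 + r)
t(120) - 1*13159 = √(4 + 120) - 1*13159 = √124 - 13159 = 2*√31 - 13159 = -13159 + 2*√31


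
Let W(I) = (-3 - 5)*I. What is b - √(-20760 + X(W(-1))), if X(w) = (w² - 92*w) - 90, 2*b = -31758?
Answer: -15879 - I*√21522 ≈ -15879.0 - 146.7*I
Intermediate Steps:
b = -15879 (b = (½)*(-31758) = -15879)
W(I) = -8*I
X(w) = -90 + w² - 92*w
b - √(-20760 + X(W(-1))) = -15879 - √(-20760 + (-90 + (-8*(-1))² - (-736)*(-1))) = -15879 - √(-20760 + (-90 + 8² - 92*8)) = -15879 - √(-20760 + (-90 + 64 - 736)) = -15879 - √(-20760 - 762) = -15879 - √(-21522) = -15879 - I*√21522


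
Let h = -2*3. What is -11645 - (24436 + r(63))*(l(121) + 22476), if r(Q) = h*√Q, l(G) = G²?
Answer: -907002657 + 668106*√7 ≈ -9.0524e+8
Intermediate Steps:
h = -6
r(Q) = -6*√Q
-11645 - (24436 + r(63))*(l(121) + 22476) = -11645 - (24436 - 18*√7)*(121² + 22476) = -11645 - (24436 - 18*√7)*(14641 + 22476) = -11645 - (24436 - 18*√7)*37117 = -11645 - (906991012 - 668106*√7) = -11645 + (-906991012 + 668106*√7) = -907002657 + 668106*√7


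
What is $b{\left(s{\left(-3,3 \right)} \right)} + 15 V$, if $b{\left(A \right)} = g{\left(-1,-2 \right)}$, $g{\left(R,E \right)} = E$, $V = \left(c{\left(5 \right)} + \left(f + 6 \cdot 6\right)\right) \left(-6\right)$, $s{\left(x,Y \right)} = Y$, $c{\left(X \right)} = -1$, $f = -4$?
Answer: $-2792$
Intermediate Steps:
$V = -186$ ($V = \left(-1 + \left(-4 + 6 \cdot 6\right)\right) \left(-6\right) = \left(-1 + \left(-4 + 36\right)\right) \left(-6\right) = \left(-1 + 32\right) \left(-6\right) = 31 \left(-6\right) = -186$)
$b{\left(A \right)} = -2$
$b{\left(s{\left(-3,3 \right)} \right)} + 15 V = -2 + 15 \left(-186\right) = -2 - 2790 = -2792$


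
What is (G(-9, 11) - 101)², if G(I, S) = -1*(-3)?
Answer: 9604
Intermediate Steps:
G(I, S) = 3
(G(-9, 11) - 101)² = (3 - 101)² = (-98)² = 9604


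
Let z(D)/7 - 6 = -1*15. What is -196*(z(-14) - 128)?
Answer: 37436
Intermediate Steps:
z(D) = -63 (z(D) = 42 + 7*(-1*15) = 42 + 7*(-15) = 42 - 105 = -63)
-196*(z(-14) - 128) = -196*(-63 - 128) = -196*(-191) = 37436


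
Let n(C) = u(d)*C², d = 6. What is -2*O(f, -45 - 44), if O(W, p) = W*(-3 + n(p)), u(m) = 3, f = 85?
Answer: -4039200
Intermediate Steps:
n(C) = 3*C²
O(W, p) = W*(-3 + 3*p²)
-2*O(f, -45 - 44) = -6*85*(-1 + (-45 - 44)²) = -6*85*(-1 + (-89)²) = -6*85*(-1 + 7921) = -6*85*7920 = -2*2019600 = -4039200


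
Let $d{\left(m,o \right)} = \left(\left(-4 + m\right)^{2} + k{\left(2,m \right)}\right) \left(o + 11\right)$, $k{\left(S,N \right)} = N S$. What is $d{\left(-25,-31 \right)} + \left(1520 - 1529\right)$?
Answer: $-15829$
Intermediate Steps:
$d{\left(m,o \right)} = \left(11 + o\right) \left(\left(-4 + m\right)^{2} + 2 m\right)$ ($d{\left(m,o \right)} = \left(\left(-4 + m\right)^{2} + m 2\right) \left(o + 11\right) = \left(\left(-4 + m\right)^{2} + 2 m\right) \left(11 + o\right) = \left(11 + o\right) \left(\left(-4 + m\right)^{2} + 2 m\right)$)
$d{\left(-25,-31 \right)} + \left(1520 - 1529\right) = \left(11 \left(-4 - 25\right)^{2} + 22 \left(-25\right) - 31 \left(-4 - 25\right)^{2} + 2 \left(-25\right) \left(-31\right)\right) + \left(1520 - 1529\right) = \left(11 \left(-29\right)^{2} - 550 - 31 \left(-29\right)^{2} + 1550\right) + \left(1520 - 1529\right) = \left(11 \cdot 841 - 550 - 26071 + 1550\right) - 9 = \left(9251 - 550 - 26071 + 1550\right) - 9 = -15820 - 9 = -15829$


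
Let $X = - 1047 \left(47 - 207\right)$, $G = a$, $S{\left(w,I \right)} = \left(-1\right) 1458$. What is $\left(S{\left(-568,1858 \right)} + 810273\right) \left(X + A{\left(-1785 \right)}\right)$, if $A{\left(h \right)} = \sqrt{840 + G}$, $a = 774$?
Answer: $135492688800 + 808815 \sqrt{1614} \approx 1.3553 \cdot 10^{11}$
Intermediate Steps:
$S{\left(w,I \right)} = -1458$
$G = 774$
$A{\left(h \right)} = \sqrt{1614}$ ($A{\left(h \right)} = \sqrt{840 + 774} = \sqrt{1614}$)
$X = 167520$ ($X = \left(-1047\right) \left(-160\right) = 167520$)
$\left(S{\left(-568,1858 \right)} + 810273\right) \left(X + A{\left(-1785 \right)}\right) = \left(-1458 + 810273\right) \left(167520 + \sqrt{1614}\right) = 808815 \left(167520 + \sqrt{1614}\right) = 135492688800 + 808815 \sqrt{1614}$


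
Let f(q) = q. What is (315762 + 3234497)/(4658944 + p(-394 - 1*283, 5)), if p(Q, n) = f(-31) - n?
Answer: 3550259/4658908 ≈ 0.76204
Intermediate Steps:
p(Q, n) = -31 - n
(315762 + 3234497)/(4658944 + p(-394 - 1*283, 5)) = (315762 + 3234497)/(4658944 + (-31 - 1*5)) = 3550259/(4658944 + (-31 - 5)) = 3550259/(4658944 - 36) = 3550259/4658908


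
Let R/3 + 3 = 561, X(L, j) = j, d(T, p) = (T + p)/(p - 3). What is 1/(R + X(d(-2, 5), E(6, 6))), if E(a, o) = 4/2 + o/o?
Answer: 1/1677 ≈ 0.00059630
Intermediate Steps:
d(T, p) = (T + p)/(-3 + p)
E(a, o) = 3 (E(a, o) = 4*(½) + 1 = 2 + 1 = 3)
R = 1674 (R = -9 + 3*561 = -9 + 1683 = 1674)
1/(R + X(d(-2, 5), E(6, 6))) = 1/(1674 + 3) = 1/1677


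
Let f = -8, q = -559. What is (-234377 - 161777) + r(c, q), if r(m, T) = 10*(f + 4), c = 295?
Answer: -396194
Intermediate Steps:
r(m, T) = -40 (r(m, T) = 10*(-8 + 4) = 10*(-4) = -40)
(-234377 - 161777) + r(c, q) = (-234377 - 161777) - 40 = -396154 - 40 = -396194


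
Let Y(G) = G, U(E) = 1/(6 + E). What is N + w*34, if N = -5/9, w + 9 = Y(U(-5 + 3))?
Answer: -5365/18 ≈ -298.06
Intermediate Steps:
w = -35/4 (w = -9 + 1/(6 + (-5 + 3)) = -9 + 1/(6 - 2) = -9 + 1/4 = -35/4 ≈ -8.7500)
N = -5/9 (N = -5*1/9 = -5/9 ≈ -0.55556)
N + w*34 = -5/9 - 35/4*34 = -5/9 - 595/2 = -5365/18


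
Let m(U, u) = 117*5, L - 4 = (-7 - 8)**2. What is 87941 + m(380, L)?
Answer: 88526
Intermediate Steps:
L = 229 (L = 4 + (-7 - 8)**2 = 4 + (-15)**2 = 4 + 225 = 229)
m(U, u) = 585
87941 + m(380, L) = 87941 + 585 = 88526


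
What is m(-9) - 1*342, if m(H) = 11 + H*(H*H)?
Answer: -1060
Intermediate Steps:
m(H) = 11 + H**3 (m(H) = 11 + H*H**2 = 11 + H**3)
m(-9) - 1*342 = (11 + (-9)**3) - 1*342 = (11 - 729) - 342 = -718 - 342 = -1060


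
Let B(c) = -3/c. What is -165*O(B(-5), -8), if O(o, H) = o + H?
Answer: 1221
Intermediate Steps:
O(o, H) = H + o
-165*O(B(-5), -8) = -165*(-8 - 3/(-5)) = -165*(-8 - 3*(-1/5)) = -165*(-8 + 3/5) = -165*(-37/5) = 1221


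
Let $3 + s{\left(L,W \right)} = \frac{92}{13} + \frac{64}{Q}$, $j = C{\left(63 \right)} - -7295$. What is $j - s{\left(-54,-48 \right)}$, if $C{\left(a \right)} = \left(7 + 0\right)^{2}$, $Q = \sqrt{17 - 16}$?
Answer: $\frac{94587}{13} \approx 7275.9$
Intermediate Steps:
$Q = 1$ ($Q = \sqrt{1} = 1$)
$C{\left(a \right)} = 49$ ($C{\left(a \right)} = 7^{2} = 49$)
$j = 7344$ ($j = 49 - -7295 = 49 + 7295 = 7344$)
$s{\left(L,W \right)} = \frac{885}{13}$ ($s{\left(L,W \right)} = -3 + \left(\frac{92}{13} + \frac{64}{1}\right) = -3 + \left(92 \cdot \frac{1}{13} + 64 \cdot 1\right) = -3 + \left(\frac{92}{13} + 64\right) = -3 + \frac{924}{13} = \frac{885}{13}$)
$j - s{\left(-54,-48 \right)} = 7344 - \frac{885}{13} = \frac{94587}{13}$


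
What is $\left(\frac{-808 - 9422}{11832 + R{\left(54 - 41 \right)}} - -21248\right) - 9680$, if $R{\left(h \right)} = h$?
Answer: $\frac{27402546}{2369} \approx 11567.0$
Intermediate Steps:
$\left(\frac{-808 - 9422}{11832 + R{\left(54 - 41 \right)}} - -21248\right) - 9680 = \left(\frac{-808 - 9422}{11832 + \left(54 - 41\right)} - -21248\right) - 9680 = \left(- \frac{10230}{11832 + \left(54 - 41\right)} + 21248\right) - 9680 = \left(- \frac{10230}{11832 + 13} + 21248\right) - 9680 = \left(- \frac{10230}{11845} + 21248\right) - 9680 = \left(\left(-10230\right) \frac{1}{11845} + 21248\right) - 9680 = \left(- \frac{2046}{2369} + 21248\right) - 9680 = \frac{50334466}{2369} - 9680 = \frac{27402546}{2369}$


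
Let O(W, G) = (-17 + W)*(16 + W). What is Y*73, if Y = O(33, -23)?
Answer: 57232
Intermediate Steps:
Y = 784 (Y = -272 + 33² - 1*33 = -272 + 1089 - 33 = 784)
Y*73 = 784*73 = 57232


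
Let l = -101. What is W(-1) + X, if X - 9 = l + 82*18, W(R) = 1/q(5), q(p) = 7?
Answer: 9689/7 ≈ 1384.1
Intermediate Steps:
W(R) = 1/7
X = 1384 (X = 9 + (-101 + 82*18) = 9 + (-101 + 1476) = 9 + 1375 = 1384)
W(-1) + X = 1/7 + 1384 = 9689/7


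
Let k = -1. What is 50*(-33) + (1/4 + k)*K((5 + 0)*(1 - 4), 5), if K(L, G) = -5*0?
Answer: -1650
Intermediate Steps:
K(L, G) = 0
50*(-33) + (1/4 + k)*K((5 + 0)*(1 - 4), 5) = 50*(-33) + (1/4 - 1)*0 = -1650 + (1/4 - 1)*0 = -1650 - 3/4*0 = -1650 + 0 = -1650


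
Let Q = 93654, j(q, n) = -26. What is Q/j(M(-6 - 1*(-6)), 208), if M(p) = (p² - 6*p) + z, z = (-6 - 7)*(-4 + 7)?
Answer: -46827/13 ≈ -3602.1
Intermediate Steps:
z = -39 (z = -13*3 = -39)
M(p) = -39 + p² - 6*p (M(p) = (p² - 6*p) - 39 = -39 + p² - 6*p)
Q/j(M(-6 - 1*(-6)), 208) = 93654/(-26) = 93654*(-1/26) = -46827/13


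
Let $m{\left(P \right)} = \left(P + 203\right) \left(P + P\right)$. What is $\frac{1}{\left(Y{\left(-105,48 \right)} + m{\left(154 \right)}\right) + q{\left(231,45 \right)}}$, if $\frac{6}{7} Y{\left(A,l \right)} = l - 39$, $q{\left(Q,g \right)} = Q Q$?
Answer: $\frac{2}{326655} \approx 6.1227 \cdot 10^{-6}$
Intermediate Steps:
$q{\left(Q,g \right)} = Q^{2}$
$m{\left(P \right)} = 2 P \left(203 + P\right)$ ($m{\left(P \right)} = \left(203 + P\right) 2 P = 2 P \left(203 + P\right)$)
$Y{\left(A,l \right)} = - \frac{91}{2} + \frac{7 l}{6}$ ($Y{\left(A,l \right)} = \frac{7 \left(l - 39\right)}{6} = \frac{7 \left(-39 + l\right)}{6} = - \frac{91}{2} + \frac{7 l}{6}$)
$\frac{1}{\left(Y{\left(-105,48 \right)} + m{\left(154 \right)}\right) + q{\left(231,45 \right)}} = \frac{1}{\left(\left(- \frac{91}{2} + \frac{7}{6} \cdot 48\right) + 2 \cdot 154 \left(203 + 154\right)\right) + 231^{2}} = \frac{1}{\left(\left(- \frac{91}{2} + 56\right) + 2 \cdot 154 \cdot 357\right) + 53361} = \frac{1}{\left(\frac{21}{2} + 109956\right) + 53361} = \frac{1}{\frac{219933}{2} + 53361} = \frac{1}{\frac{326655}{2}} = \frac{2}{326655}$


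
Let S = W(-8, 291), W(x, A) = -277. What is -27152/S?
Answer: 27152/277 ≈ 98.022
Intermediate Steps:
S = -277
-27152/S = -27152/(-277) = -27152*(-1/277) = 27152/277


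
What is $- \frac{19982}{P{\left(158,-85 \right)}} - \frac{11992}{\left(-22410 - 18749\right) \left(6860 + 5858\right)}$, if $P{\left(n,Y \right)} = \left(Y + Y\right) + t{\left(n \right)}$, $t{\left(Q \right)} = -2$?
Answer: $\frac{2614945754927}{22508786966} \approx 116.17$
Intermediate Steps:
$P{\left(n,Y \right)} = -2 + 2 Y$ ($P{\left(n,Y \right)} = \left(Y + Y\right) - 2 = 2 Y - 2 = -2 + 2 Y$)
$- \frac{19982}{P{\left(158,-85 \right)}} - \frac{11992}{\left(-22410 - 18749\right) \left(6860 + 5858\right)} = - \frac{19982}{-2 + 2 \left(-85\right)} - \frac{11992}{\left(-22410 - 18749\right) \left(6860 + 5858\right)} = - \frac{19982}{-2 - 170} - \frac{11992}{\left(-41159\right) 12718} = - \frac{19982}{-172} - \frac{11992}{-523460162} = \left(-19982\right) \left(- \frac{1}{172}\right) - - \frac{5996}{261730081} = \frac{9991}{86} + \frac{5996}{261730081} = \frac{2614945754927}{22508786966}$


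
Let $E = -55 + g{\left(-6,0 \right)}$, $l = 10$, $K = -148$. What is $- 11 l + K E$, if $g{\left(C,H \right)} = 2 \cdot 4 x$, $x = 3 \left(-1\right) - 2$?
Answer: $13950$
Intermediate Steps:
$x = -5$ ($x = -3 - 2 = -5$)
$g{\left(C,H \right)} = -40$ ($g{\left(C,H \right)} = 2 \cdot 4 \left(-5\right) = 8 \left(-5\right) = -40$)
$E = -95$ ($E = -55 - 40 = -95$)
$- 11 l + K E = \left(-11\right) 10 - -14060 = -110 + 14060 = 13950$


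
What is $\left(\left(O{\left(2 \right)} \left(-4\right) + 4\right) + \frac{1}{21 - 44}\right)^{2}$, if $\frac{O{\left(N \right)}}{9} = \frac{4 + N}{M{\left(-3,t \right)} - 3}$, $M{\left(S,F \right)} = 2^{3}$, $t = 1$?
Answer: $\frac{20367169}{13225} \approx 1540.1$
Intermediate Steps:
$M{\left(S,F \right)} = 8$
$O{\left(N \right)} = \frac{36}{5} + \frac{9 N}{5}$ ($O{\left(N \right)} = 9 \frac{4 + N}{8 - 3} = 9 \frac{4 + N}{5} = 9 \left(4 + N\right) \frac{1}{5} = 9 \left(\frac{4}{5} + \frac{N}{5}\right) = \frac{36}{5} + \frac{9 N}{5}$)
$\left(\left(O{\left(2 \right)} \left(-4\right) + 4\right) + \frac{1}{21 - 44}\right)^{2} = \left(\left(\left(\frac{36}{5} + \frac{9}{5} \cdot 2\right) \left(-4\right) + 4\right) + \frac{1}{21 - 44}\right)^{2} = \left(\left(\left(\frac{36}{5} + \frac{18}{5}\right) \left(-4\right) + 4\right) + \frac{1}{-23}\right)^{2} = \left(\left(\frac{54}{5} \left(-4\right) + 4\right) - \frac{1}{23}\right)^{2} = \left(\left(- \frac{216}{5} + 4\right) - \frac{1}{23}\right)^{2} = \left(- \frac{196}{5} - \frac{1}{23}\right)^{2} = \left(- \frac{4513}{115}\right)^{2} = \frac{20367169}{13225}$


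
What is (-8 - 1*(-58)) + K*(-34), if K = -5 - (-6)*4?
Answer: -596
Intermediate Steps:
K = 19 (K = -5 - 3*(-8) = -5 + 24 = 19)
(-8 - 1*(-58)) + K*(-34) = (-8 - 1*(-58)) + 19*(-34) = (-8 + 58) - 646 = 50 - 646 = -596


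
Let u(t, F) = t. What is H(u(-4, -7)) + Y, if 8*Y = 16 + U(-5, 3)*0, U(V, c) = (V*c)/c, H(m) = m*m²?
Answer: -62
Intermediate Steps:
H(m) = m³
U(V, c) = V
Y = 2 (Y = (16 - 5*0)/8 = (16 + 0)/8 = (⅛)*16 = 2)
H(u(-4, -7)) + Y = (-4)³ + 2 = -64 + 2 = -62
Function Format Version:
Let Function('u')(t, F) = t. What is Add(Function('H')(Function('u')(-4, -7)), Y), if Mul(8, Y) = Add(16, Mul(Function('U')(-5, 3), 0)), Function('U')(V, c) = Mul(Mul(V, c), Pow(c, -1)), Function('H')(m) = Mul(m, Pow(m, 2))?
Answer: -62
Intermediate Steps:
Function('H')(m) = Pow(m, 3)
Function('U')(V, c) = V
Y = 2 (Y = Mul(Rational(1, 8), Add(16, Mul(-5, 0))) = Mul(Rational(1, 8), Add(16, 0)) = Mul(Rational(1, 8), 16) = 2)
Add(Function('H')(Function('u')(-4, -7)), Y) = Add(Pow(-4, 3), 2) = Add(-64, 2) = -62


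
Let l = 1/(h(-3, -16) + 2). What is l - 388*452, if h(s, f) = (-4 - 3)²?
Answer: -8944175/51 ≈ -1.7538e+5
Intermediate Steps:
h(s, f) = 49 (h(s, f) = (-7)² = 49)
l = 1/51 (l = 1/(49 + 2) = 1/51 ≈ 0.019608)
l - 388*452 = 1/51 - 388*452 = 1/51 - 175376 = -8944175/51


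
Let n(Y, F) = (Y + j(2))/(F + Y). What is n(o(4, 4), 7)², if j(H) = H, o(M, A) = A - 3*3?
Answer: 9/4 ≈ 2.2500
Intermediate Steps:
o(M, A) = -9 + A (o(M, A) = A - 9 = -9 + A)
n(Y, F) = (2 + Y)/(F + Y) (n(Y, F) = (Y + 2)/(F + Y) = (2 + Y)/(F + Y))
n(o(4, 4), 7)² = ((2 + (-9 + 4))/(7 + (-9 + 4)))² = ((2 - 5)/(7 - 5))² = (-3/2)² = 9/4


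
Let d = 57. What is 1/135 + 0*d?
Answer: 1/135 ≈ 0.0074074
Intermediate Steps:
1/135 + 0*d = 1/135 + 0*57 = 1/135 + 0 = 1/135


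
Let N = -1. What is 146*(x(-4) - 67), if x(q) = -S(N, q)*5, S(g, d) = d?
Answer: -6862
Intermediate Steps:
x(q) = -5*q (x(q) = -q*5 = -5*q)
146*(x(-4) - 67) = 146*(-5*(-4) - 67) = 146*(20 - 67) = 146*(-47) = -6862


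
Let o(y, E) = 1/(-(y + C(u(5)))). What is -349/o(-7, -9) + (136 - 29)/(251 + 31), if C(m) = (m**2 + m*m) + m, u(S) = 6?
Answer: 6987785/282 ≈ 24779.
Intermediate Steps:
C(m) = m + 2*m**2 (C(m) = (m**2 + m**2) + m = 2*m**2 + m = m + 2*m**2)
o(y, E) = 1/(-78 - y) (o(y, E) = 1/(-(y + 6*(1 + 2*6))) = 1/(-(y + 6*(1 + 12))) = 1/(-(y + 6*13)) = 1/(-(y + 78)) = 1/(-(78 + y)) = 1/(-78 - y))
-349/o(-7, -9) + (136 - 29)/(251 + 31) = -349/((-1/(78 - 7))) + (136 - 29)/(251 + 31) = -349/((-1/71)) + 107/282 = -349/((-1*1/71)) + 107*(1/282) = -349/(-1/71) + 107/282 = -349*(-71) + 107/282 = 24779 + 107/282 = 6987785/282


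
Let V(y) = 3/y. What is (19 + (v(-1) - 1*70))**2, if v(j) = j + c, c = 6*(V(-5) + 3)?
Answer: 35344/25 ≈ 1413.8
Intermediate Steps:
c = 72/5 (c = 6*(3/(-5) + 3) = 6*(3*(-1/5) + 3) = 6*(-3/5 + 3) = 6*(12/5) = 72/5 ≈ 14.400)
v(j) = 72/5 + j (v(j) = j + 72/5 = 72/5 + j)
(19 + (v(-1) - 1*70))**2 = (19 + ((72/5 - 1) - 1*70))**2 = (19 + (67/5 - 70))**2 = (19 - 283/5)**2 = (-188/5)**2 = 35344/25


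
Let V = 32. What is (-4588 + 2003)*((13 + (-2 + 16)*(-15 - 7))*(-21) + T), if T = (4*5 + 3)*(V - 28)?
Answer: -16251895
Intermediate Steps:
T = 92 (T = (4*5 + 3)*(32 - 28) = (20 + 3)*4 = 23*4 = 92)
(-4588 + 2003)*((13 + (-2 + 16)*(-15 - 7))*(-21) + T) = (-4588 + 2003)*((13 + (-2 + 16)*(-15 - 7))*(-21) + 92) = -2585*((13 + 14*(-22))*(-21) + 92) = -2585*((13 - 308)*(-21) + 92) = -2585*(-295*(-21) + 92) = -2585*(6195 + 92) = -2585*6287 = -16251895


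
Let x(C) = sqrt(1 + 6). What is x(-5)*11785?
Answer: 11785*sqrt(7) ≈ 31180.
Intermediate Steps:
x(C) = sqrt(7)
x(-5)*11785 = sqrt(7)*11785 = 11785*sqrt(7)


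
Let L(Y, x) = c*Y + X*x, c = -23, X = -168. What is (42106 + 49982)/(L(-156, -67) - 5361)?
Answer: 30696/3161 ≈ 9.7108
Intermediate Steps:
L(Y, x) = -168*x - 23*Y (L(Y, x) = -23*Y - 168*x = -168*x - 23*Y)
(42106 + 49982)/(L(-156, -67) - 5361) = (42106 + 49982)/((-168*(-67) - 23*(-156)) - 5361) = 92088/((11256 + 3588) - 5361) = 92088/(14844 - 5361) = 92088/9483 = 92088*(1/9483) = 30696/3161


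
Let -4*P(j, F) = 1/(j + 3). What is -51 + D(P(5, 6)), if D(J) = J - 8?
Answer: -1889/32 ≈ -59.031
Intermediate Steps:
P(j, F) = -1/(4*(3 + j)) (P(j, F) = -1/(4*(j + 3)) = -1/(4*(3 + j)))
D(J) = -8 + J
-51 + D(P(5, 6)) = -51 + (-8 - 1/(12 + 4*5)) = -51 + (-8 - 1/(12 + 20)) = -51 + (-8 - 1/32) = -51 - 257/32 = -1889/32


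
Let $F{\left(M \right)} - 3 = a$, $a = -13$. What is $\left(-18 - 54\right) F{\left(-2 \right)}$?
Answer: $720$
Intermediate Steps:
$F{\left(M \right)} = -10$ ($F{\left(M \right)} = 3 - 13 = -10$)
$\left(-18 - 54\right) F{\left(-2 \right)} = \left(-18 - 54\right) \left(-10\right) = \left(-72\right) \left(-10\right) = 720$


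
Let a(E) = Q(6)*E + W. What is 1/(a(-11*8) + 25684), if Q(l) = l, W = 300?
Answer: 1/25456 ≈ 3.9283e-5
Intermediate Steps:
a(E) = 300 + 6*E (a(E) = 6*E + 300 = 300 + 6*E)
1/(a(-11*8) + 25684) = 1/((300 + 6*(-11*8)) + 25684) = 1/((300 + 6*(-88)) + 25684) = 1/((300 - 528) + 25684) = 1/(-228 + 25684) = 1/25456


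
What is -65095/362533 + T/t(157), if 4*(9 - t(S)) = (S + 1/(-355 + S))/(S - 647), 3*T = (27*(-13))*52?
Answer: -171239666736847/255499119613 ≈ -670.22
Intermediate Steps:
T = -6084 (T = ((27*(-13))*52)/3 = (-351*52)/3 = (⅓)*(-18252) = -6084)
t(S) = 9 - (S + 1/(-355 + S))/(4*(-647 + S)) (t(S) = 9 - (S + 1/(-355 + S))/(4*(S - 647)) = 9 - (S + 1/(-355 + S))/(4*(-647 + S)))
-65095/362533 + T/t(157) = -65095/362533 - 6084*4*(229685 + 157² - 1002*157)/(8268659 - 35717*157 + 35*157²) = -65095*1/362533 - 6084*4*(229685 + 24649 - 157314)/(8268659 - 5607569 + 35*24649) = -65095/362533 - 6084*388080/(8268659 - 5607569 + 862715) = -65095/362533 - 6084/((¼)*(1/97020)*3523805) = -65095/362533 - 6084/704761/77616 = -65095/362533 - 6084*77616/704761 = -65095/362533 - 472215744/704761 = -171239666736847/255499119613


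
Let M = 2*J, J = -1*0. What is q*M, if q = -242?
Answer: 0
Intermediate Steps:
J = 0
M = 0 (M = 2*0 = 0)
q*M = -242*0 = 0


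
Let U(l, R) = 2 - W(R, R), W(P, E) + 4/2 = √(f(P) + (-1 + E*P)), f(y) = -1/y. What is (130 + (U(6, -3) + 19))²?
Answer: 70252/3 - 510*√3 ≈ 22534.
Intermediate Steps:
W(P, E) = -2 + √(-1 - 1/P + E*P) (W(P, E) = -2 + √(-1/P + (-1 + E*P)) = -2 + √(-1 - 1/P + E*P))
U(l, R) = 4 - √(-1 + R² - 1/R) (U(l, R) = 2 - (-2 + √(-1 - 1/R + R*R)) = 2 - (-2 + √(-1 - 1/R + R²)) = 2 - (-2 + √(-1 + R² - 1/R)) = 2 + (2 - √(-1 + R² - 1/R)) = 4 - √(-1 + R² - 1/R))
(130 + (U(6, -3) + 19))² = (130 + ((4 - √(-1*(1 - 3 - 1*(-3)³)/(-3))) + 19))² = (130 + ((4 - √(-1*(-⅓)*(1 - 3 - 1*(-27)))) + 19))² = (130 + ((4 - √(-1*(-⅓)*(1 - 3 + 27))) + 19))² = (130 + ((4 - √(-1*(-⅓)*25)) + 19))² = (130 + ((4 - √(25/3)) + 19))² = (130 + ((4 - 5*√3/3) + 19))² = (130 + (23 - 5*√3/3))² = (153 - 5*√3/3)²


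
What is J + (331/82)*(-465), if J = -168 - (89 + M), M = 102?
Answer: -183353/82 ≈ -2236.0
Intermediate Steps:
J = -359 (J = -168 - (89 + 102) = -168 - 1*191 = -168 - 191 = -359)
J + (331/82)*(-465) = -359 + (331/82)*(-465) = -359 - 153915/82 = -183353/82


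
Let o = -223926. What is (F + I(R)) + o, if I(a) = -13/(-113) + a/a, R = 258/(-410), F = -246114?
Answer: -53114394/113 ≈ -4.7004e+5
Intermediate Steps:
R = -129/205 (R = 258*(-1/410) = -129/205 ≈ -0.62927)
I(a) = 126/113 (I(a) = -13*(-1/113) + 1 = 13/113 + 1 = 126/113)
(F + I(R)) + o = (-246114 + 126/113) - 223926 = -27810756/113 - 223926 = -53114394/113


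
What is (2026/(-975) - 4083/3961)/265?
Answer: -12005911/1023423375 ≈ -0.011731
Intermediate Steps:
(2026/(-975) - 4083/3961)/265 = (2026*(-1/975) - 4083*1/3961)*(1/265) = (-2026/975 - 4083/3961)*(1/265) = -12005911/3861975*1/265 = -12005911/1023423375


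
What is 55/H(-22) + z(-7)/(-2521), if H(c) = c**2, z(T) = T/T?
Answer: 12561/110924 ≈ 0.11324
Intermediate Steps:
z(T) = 1
55/H(-22) + z(-7)/(-2521) = 55/((-22)**2) + 1/(-2521) = 55/484 + 1*(-1/2521) = 55*(1/484) - 1/2521 = 5/44 - 1/2521 = 12561/110924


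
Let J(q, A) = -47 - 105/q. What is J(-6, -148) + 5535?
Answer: 11011/2 ≈ 5505.5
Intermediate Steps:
J(-6, -148) + 5535 = (-47 - 105/(-6)) + 5535 = (-47 - 105*(-⅙)) + 5535 = (-47 + 35/2) + 5535 = -59/2 + 5535 = 11011/2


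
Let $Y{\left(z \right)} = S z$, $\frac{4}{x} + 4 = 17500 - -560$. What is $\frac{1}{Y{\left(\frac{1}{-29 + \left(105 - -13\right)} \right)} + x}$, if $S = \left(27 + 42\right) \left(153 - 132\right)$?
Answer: $\frac{401746}{6540875} \approx 0.061421$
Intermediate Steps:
$S = 1449$ ($S = 69 \cdot 21 = 1449$)
$x = \frac{1}{4514}$ ($x = \frac{4}{-4 + \left(17500 - -560\right)} = \frac{4}{-4 + \left(17500 + \left(-23280 + 23840\right)\right)} = \frac{4}{-4 + \left(17500 + 560\right)} = \frac{4}{-4 + 18060} = \frac{4}{18056} = 4 \cdot \frac{1}{18056} = \frac{1}{4514} \approx 0.00022153$)
$Y{\left(z \right)} = 1449 z$
$\frac{1}{Y{\left(\frac{1}{-29 + \left(105 - -13\right)} \right)} + x} = \frac{1}{\frac{1449}{-29 + \left(105 - -13\right)} + \frac{1}{4514}} = \frac{1}{\frac{1449}{-29 + \left(105 + 13\right)} + \frac{1}{4514}} = \frac{1}{\frac{1449}{-29 + 118} + \frac{1}{4514}} = \frac{1}{\frac{1449}{89} + \frac{1}{4514}} = \frac{1}{\frac{6540875}{401746}} = \frac{401746}{6540875}$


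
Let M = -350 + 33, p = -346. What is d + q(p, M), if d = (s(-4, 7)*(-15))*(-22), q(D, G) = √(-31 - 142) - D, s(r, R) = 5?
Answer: 1996 + I*√173 ≈ 1996.0 + 13.153*I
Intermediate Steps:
M = -317
q(D, G) = -D + I*√173 (q(D, G) = √(-173) - D = I*√173 - D = -D + I*√173)
d = 1650 (d = (5*(-15))*(-22) = -75*(-22) = 1650)
d + q(p, M) = 1650 + (-1*(-346) + I*√173) = 1650 + (346 + I*√173) = 1996 + I*√173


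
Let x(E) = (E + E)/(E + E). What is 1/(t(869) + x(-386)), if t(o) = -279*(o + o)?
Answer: -1/484901 ≈ -2.0623e-6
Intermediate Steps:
t(o) = -558*o
x(E) = 1 (x(E) = (2*E)/((2*E)) = (2*E)*(1/(2*E)) = 1)
1/(t(869) + x(-386)) = 1/(-558*869 + 1) = 1/(-484902 + 1) = 1/(-484901) = -1/484901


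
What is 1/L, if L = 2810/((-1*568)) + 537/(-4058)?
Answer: -576236/2926999 ≈ -0.19687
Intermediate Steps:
L = -2926999/576236 (L = 2810/(-568) + 537*(-1/4058) = 2810*(-1/568) - 537/4058 = -1405/284 - 537/4058 = -2926999/576236 ≈ -5.0795)
1/L = 1/(-2926999/576236) = -576236/2926999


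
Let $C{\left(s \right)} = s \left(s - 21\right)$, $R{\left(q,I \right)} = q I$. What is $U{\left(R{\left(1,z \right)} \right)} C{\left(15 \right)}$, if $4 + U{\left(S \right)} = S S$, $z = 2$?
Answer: $0$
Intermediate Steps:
$R{\left(q,I \right)} = I q$
$C{\left(s \right)} = s \left(-21 + s\right)$
$U{\left(S \right)} = -4 + S^{2}$ ($U{\left(S \right)} = -4 + S S = -4 + S^{2}$)
$U{\left(R{\left(1,z \right)} \right)} C{\left(15 \right)} = \left(-4 + \left(2 \cdot 1\right)^{2}\right) 15 \left(-21 + 15\right) = \left(-4 + 2^{2}\right) 15 \left(-6\right) = \left(-4 + 4\right) \left(-90\right) = 0 \left(-90\right) = 0$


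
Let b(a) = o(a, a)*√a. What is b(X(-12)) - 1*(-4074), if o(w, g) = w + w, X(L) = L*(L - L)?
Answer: 4074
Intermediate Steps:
X(L) = 0 (X(L) = L*0 = 0)
o(w, g) = 2*w
b(a) = 2*a^(3/2) (b(a) = (2*a)*√a = 2*a^(3/2))
b(X(-12)) - 1*(-4074) = 2*0^(3/2) - 1*(-4074) = 2*0 + 4074 = 0 + 4074 = 4074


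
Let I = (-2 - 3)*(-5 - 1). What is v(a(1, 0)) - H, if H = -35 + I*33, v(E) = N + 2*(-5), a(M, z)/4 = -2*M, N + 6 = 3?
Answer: -968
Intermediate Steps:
N = -3 (N = -6 + 3 = -3)
I = 30 (I = -5*(-6) = 30)
a(M, z) = -8*M (a(M, z) = 4*(-2*M) = -8*M)
v(E) = -13 (v(E) = -3 + 2*(-5) = -3 - 10 = -13)
H = 955 (H = -35 + 30*33 = -35 + 990 = 955)
v(a(1, 0)) - H = -13 - 1*955 = -13 - 955 = -968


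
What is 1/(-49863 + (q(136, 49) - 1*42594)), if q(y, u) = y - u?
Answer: -1/92370 ≈ -1.0826e-5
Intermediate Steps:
1/(-49863 + (q(136, 49) - 1*42594)) = 1/(-49863 + ((136 - 1*49) - 1*42594)) = 1/(-49863 + ((136 - 49) - 42594)) = 1/(-49863 + (87 - 42594)) = 1/(-49863 - 42507) = 1/(-92370) = -1/92370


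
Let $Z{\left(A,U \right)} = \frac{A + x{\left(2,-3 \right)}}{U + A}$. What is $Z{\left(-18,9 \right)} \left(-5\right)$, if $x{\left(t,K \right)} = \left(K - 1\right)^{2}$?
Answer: $- \frac{10}{9} \approx -1.1111$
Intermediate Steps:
$x{\left(t,K \right)} = \left(-1 + K\right)^{2}$
$Z{\left(A,U \right)} = \frac{16 + A}{A + U}$ ($Z{\left(A,U \right)} = \frac{A + \left(-1 - 3\right)^{2}}{U + A} = \frac{A + \left(-4\right)^{2}}{A + U} = \frac{A + 16}{A + U} = \frac{16 + A}{A + U}$)
$Z{\left(-18,9 \right)} \left(-5\right) = \frac{16 - 18}{-18 + 9} \left(-5\right) = \frac{1}{-9} \left(-2\right) \left(-5\right) = \left(- \frac{1}{9}\right) \left(-2\right) \left(-5\right) = \frac{2}{9} \left(-5\right) = - \frac{10}{9}$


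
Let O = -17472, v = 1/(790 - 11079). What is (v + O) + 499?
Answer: -174635198/10289 ≈ -16973.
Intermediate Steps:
v = -1/10289 (v = 1/(-10289) = -1/10289 ≈ -9.7191e-5)
(v + O) + 499 = (-1/10289 - 17472) + 499 = -179769409/10289 + 499 = -174635198/10289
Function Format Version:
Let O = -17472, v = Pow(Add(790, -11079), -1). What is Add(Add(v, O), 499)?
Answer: Rational(-174635198, 10289) ≈ -16973.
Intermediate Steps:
v = Rational(-1, 10289) (v = Pow(-10289, -1) = Rational(-1, 10289) ≈ -9.7191e-5)
Add(Add(v, O), 499) = Add(Add(Rational(-1, 10289), -17472), 499) = Add(Rational(-179769409, 10289), 499) = Rational(-174635198, 10289)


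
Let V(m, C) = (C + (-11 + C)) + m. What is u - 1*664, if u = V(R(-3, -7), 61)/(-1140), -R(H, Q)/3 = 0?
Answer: -252357/380 ≈ -664.10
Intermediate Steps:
R(H, Q) = 0 (R(H, Q) = -3*0 = 0)
V(m, C) = -11 + m + 2*C (V(m, C) = (-11 + 2*C) + m = -11 + m + 2*C)
u = -37/380 (u = (-11 + 0 + 2*61)/(-1140) = (-11 + 0 + 122)*(-1/1140) = 111*(-1/1140) = -37/380 ≈ -0.097368)
u - 1*664 = -37/380 - 1*664 = -37/380 - 664 = -252357/380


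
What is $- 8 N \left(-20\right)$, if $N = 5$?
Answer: $800$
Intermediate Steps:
$- 8 N \left(-20\right) = \left(-8\right) 5 \left(-20\right) = \left(-40\right) \left(-20\right) = 800$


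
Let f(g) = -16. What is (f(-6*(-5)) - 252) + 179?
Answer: -89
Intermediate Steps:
(f(-6*(-5)) - 252) + 179 = (-16 - 252) + 179 = -268 + 179 = -89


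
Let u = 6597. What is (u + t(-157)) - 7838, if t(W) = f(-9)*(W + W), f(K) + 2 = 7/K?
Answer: -3319/9 ≈ -368.78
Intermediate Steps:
f(K) = -2 + 7/K
t(W) = -50*W/9 (t(W) = (-2 + 7/(-9))*(W + W) = (-2 + 7*(-1/9))*(2*W) = (-2 - 7/9)*(2*W) = -50*W/9)
(u + t(-157)) - 7838 = (6597 - 50/9*(-157)) - 7838 = (6597 + 7850/9) - 7838 = 67223/9 - 7838 = -3319/9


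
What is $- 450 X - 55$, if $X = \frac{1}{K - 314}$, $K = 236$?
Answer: $- \frac{640}{13} \approx -49.231$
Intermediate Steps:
$X = - \frac{1}{78}$ ($X = \frac{1}{236 - 314} = \frac{1}{-78} = - \frac{1}{78} \approx -0.012821$)
$- 450 X - 55 = \left(-450\right) \left(- \frac{1}{78}\right) - 55 = \frac{75}{13} - 55 = - \frac{640}{13}$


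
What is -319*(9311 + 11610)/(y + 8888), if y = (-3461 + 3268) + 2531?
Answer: -6673799/11226 ≈ -594.50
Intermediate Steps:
y = 2338 (y = -193 + 2531 = 2338)
-319*(9311 + 11610)/(y + 8888) = -319*(9311 + 11610)/(2338 + 8888) = -6673799/11226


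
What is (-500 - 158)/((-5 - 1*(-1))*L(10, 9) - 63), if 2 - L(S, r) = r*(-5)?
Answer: 658/251 ≈ 2.6215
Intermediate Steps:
L(S, r) = 2 + 5*r (L(S, r) = 2 - r*(-5) = 2 - (-5)*r = 2 + 5*r)
(-500 - 158)/((-5 - 1*(-1))*L(10, 9) - 63) = (-500 - 158)/((-5 - 1*(-1))*(2 + 5*9) - 63) = -658/((-5 + 1)*(2 + 45) - 63) = -658/(-4*47 - 63) = -658/(-188 - 63) = -658/(-251) = -658*(-1/251) = 658/251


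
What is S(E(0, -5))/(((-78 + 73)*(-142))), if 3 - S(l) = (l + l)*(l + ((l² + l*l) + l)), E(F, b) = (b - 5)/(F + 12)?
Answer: 137/38340 ≈ 0.0035733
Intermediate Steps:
E(F, b) = (-5 + b)/(12 + F)
S(l) = 3 - 2*l*(2*l + 2*l²) (S(l) = 3 - (l + l)*(l + ((l² + l*l) + l)) = 3 - 2*l*(l + ((l² + l²) + l)) = 3 - 2*l*(l + (2*l² + l)) = 3 - 2*l*(l + (l + 2*l²)) = 3 - 2*l*(2*l + 2*l²))
S(E(0, -5))/(((-78 + 73)*(-142))) = (3 - 4*(-5 - 5)²/(12 + 0)² - 4*(-5 - 5)³/(12 + 0)³)/(((-78 + 73)*(-142))) = (3 - 4*(-10/12)² - 4*(-10/12)³)/((-5*(-142))) = (3 - 4*((1/12)*(-10))² - 4*((1/12)*(-10))³)/710 = (3 - 4*(-⅚)² - 4*(-⅚)³)*(1/710) = (3 - 4*25/36 - 4*(-125/216))*(1/710) = (3 - 25/9 + 125/54)*(1/710) = (137/54)*(1/710) = 137/38340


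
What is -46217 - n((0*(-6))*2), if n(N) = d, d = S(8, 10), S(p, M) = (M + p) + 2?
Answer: -46237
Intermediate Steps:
S(p, M) = 2 + M + p
d = 20 (d = 2 + 10 + 8 = 20)
n(N) = 20
-46217 - n((0*(-6))*2) = -46217 - 1*20 = -46217 - 20 = -46237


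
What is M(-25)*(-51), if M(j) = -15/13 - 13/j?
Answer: 10506/325 ≈ 32.326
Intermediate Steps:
M(j) = -15/13 - 13/j (M(j) = -15*1/13 - 13/j = -15/13 - 13/j)
M(-25)*(-51) = (-15/13 - 13/(-25))*(-51) = (-15/13 - 13*(-1/25))*(-51) = (-15/13 + 13/25)*(-51) = -206/325*(-51) = 10506/325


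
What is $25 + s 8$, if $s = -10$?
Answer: $-55$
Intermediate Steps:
$25 + s 8 = 25 - 80 = -55$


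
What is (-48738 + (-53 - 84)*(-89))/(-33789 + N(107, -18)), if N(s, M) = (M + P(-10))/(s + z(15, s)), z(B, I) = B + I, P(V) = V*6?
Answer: 8368805/7737759 ≈ 1.0816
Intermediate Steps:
P(V) = 6*V
N(s, M) = (-60 + M)/(15 + 2*s) (N(s, M) = (M + 6*(-10))/(s + (15 + s)) = (M - 60)/(15 + 2*s) = (-60 + M)/(15 + 2*s))
(-48738 + (-53 - 84)*(-89))/(-33789 + N(107, -18)) = (-48738 + (-53 - 84)*(-89))/(-33789 + (-60 - 18)/(15 + 2*107)) = (-48738 - 137*(-89))/(-33789 - 78/(15 + 214)) = (-48738 + 12193)/(-33789 - 78/229) = -36545/(-33789 + (1/229)*(-78)) = -36545/(-33789 - 78/229) = -36545/(-7737759/229) = -36545*(-229/7737759) = 8368805/7737759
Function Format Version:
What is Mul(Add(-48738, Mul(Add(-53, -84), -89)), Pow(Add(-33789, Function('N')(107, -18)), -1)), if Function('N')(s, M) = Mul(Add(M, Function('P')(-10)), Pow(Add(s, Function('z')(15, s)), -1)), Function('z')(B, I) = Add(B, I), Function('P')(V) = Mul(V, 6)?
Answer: Rational(8368805, 7737759) ≈ 1.0816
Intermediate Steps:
Function('P')(V) = Mul(6, V)
Function('N')(s, M) = Mul(Pow(Add(15, Mul(2, s)), -1), Add(-60, M)) (Function('N')(s, M) = Mul(Add(M, Mul(6, -10)), Pow(Add(s, Add(15, s)), -1)) = Mul(Add(M, -60), Pow(Add(15, Mul(2, s)), -1)) = Mul(Add(-60, M), Pow(Add(15, Mul(2, s)), -1)) = Mul(Pow(Add(15, Mul(2, s)), -1), Add(-60, M)))
Mul(Add(-48738, Mul(Add(-53, -84), -89)), Pow(Add(-33789, Function('N')(107, -18)), -1)) = Mul(Add(-48738, Mul(Add(-53, -84), -89)), Pow(Add(-33789, Mul(Pow(Add(15, Mul(2, 107)), -1), Add(-60, -18))), -1)) = Mul(Add(-48738, Mul(-137, -89)), Pow(Add(-33789, Mul(Pow(Add(15, 214), -1), -78)), -1)) = Mul(Add(-48738, 12193), Pow(Add(-33789, Mul(Pow(229, -1), -78)), -1)) = Mul(-36545, Pow(Add(-33789, Mul(Rational(1, 229), -78)), -1)) = Mul(-36545, Pow(Add(-33789, Rational(-78, 229)), -1)) = Mul(-36545, Pow(Rational(-7737759, 229), -1)) = Mul(-36545, Rational(-229, 7737759)) = Rational(8368805, 7737759)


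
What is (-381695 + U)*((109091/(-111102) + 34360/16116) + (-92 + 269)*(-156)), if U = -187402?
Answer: 781524694740453915/49736662 ≈ 1.5713e+10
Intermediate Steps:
(-381695 + U)*((109091/(-111102) + 34360/16116) + (-92 + 269)*(-156)) = (-381695 - 187402)*((109091/(-111102) + 34360/16116) + (-92 + 269)*(-156)) = -569097*((109091*(-1/111102) + 34360*(1/16116)) + 177*(-156)) = -569097*((-109091/111102 + 8590/4029) - 27612) = -569097*(171612847/149209986 - 27612) = -569097*(-4119814520585/149209986) = 781524694740453915/49736662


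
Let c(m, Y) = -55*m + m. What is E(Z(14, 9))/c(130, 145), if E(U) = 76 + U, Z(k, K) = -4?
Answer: -2/195 ≈ -0.010256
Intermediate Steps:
c(m, Y) = -54*m
E(Z(14, 9))/c(130, 145) = (76 - 4)/((-54*130)) = 72/(-7020) = 72*(-1/7020) = -2/195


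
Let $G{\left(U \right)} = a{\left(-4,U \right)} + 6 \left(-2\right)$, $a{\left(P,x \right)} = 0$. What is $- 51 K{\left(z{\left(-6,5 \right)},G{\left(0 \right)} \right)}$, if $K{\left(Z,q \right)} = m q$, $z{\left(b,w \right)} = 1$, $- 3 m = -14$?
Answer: $2856$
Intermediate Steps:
$m = \frac{14}{3}$ ($m = \left(- \frac{1}{3}\right) \left(-14\right) = \frac{14}{3} \approx 4.6667$)
$G{\left(U \right)} = -12$ ($G{\left(U \right)} = 0 + 6 \left(-2\right) = 0 - 12 = -12$)
$K{\left(Z,q \right)} = \frac{14 q}{3}$
$- 51 K{\left(z{\left(-6,5 \right)},G{\left(0 \right)} \right)} = - 51 \cdot \frac{14}{3} \left(-12\right) = \left(-51\right) \left(-56\right) = 2856$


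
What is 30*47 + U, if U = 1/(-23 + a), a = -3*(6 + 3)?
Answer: 70499/50 ≈ 1410.0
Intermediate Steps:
a = -27 (a = -3*9 = -27)
U = -1/50 (U = 1/(-23 - 27) = 1/(-50) = -1/50 ≈ -0.020000)
30*47 + U = 30*47 - 1/50 = 1410 - 1/50 = 70499/50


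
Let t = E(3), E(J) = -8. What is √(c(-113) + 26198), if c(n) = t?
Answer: 3*√2910 ≈ 161.83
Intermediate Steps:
t = -8
c(n) = -8
√(c(-113) + 26198) = √(-8 + 26198) = √26190 = 3*√2910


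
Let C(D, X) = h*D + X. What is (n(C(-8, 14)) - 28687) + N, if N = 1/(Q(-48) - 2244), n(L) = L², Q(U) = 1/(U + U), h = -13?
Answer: -3180319371/215425 ≈ -14763.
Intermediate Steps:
Q(U) = 1/(2*U)
C(D, X) = X - 13*D (C(D, X) = -13*D + X = X - 13*D)
N = -96/215425 (N = 1/((½)/(-48) - 2244) = 1/((½)*(-1/48) - 2244) = 1/(-1/96 - 2244) = 1/(-215425/96) = -96/215425 ≈ -0.00044563)
(n(C(-8, 14)) - 28687) + N = ((14 - 13*(-8))² - 28687) - 96/215425 = ((14 + 104)² - 28687) - 96/215425 = (118² - 28687) - 96/215425 = (13924 - 28687) - 96/215425 = -14763 - 96/215425 = -3180319371/215425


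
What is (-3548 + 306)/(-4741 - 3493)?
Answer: 1621/4117 ≈ 0.39373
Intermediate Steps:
(-3548 + 306)/(-4741 - 3493) = -3242/(-8234) = -3242*(-1/8234) = 1621/4117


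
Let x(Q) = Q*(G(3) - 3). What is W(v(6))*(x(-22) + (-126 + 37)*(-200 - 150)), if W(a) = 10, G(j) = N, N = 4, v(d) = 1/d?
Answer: 311280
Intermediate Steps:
G(j) = 4
x(Q) = Q (x(Q) = Q*(4 - 3) = Q*1 = Q)
W(v(6))*(x(-22) + (-126 + 37)*(-200 - 150)) = 10*(-22 + (-126 + 37)*(-200 - 150)) = 10*(-22 - 89*(-350)) = 10*(-22 + 31150) = 10*31128 = 311280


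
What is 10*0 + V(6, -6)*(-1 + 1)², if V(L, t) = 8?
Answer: 0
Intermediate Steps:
10*0 + V(6, -6)*(-1 + 1)² = 10*0 + 8*(-1 + 1)² = 0 + 8*0² = 0 + 8*0 = 0 + 0 = 0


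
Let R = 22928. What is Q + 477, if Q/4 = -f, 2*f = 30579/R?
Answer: 5437749/11464 ≈ 474.33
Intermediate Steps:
f = 30579/45856 (f = (30579/22928)/2 = (30579*(1/22928))/2 = (1/2)*(30579/22928) = 30579/45856 ≈ 0.66685)
Q = -30579/11464 (Q = 4*(-1*30579/45856) = 4*(-30579/45856) = -30579/11464 ≈ -2.6674)
Q + 477 = -30579/11464 + 477 = 5437749/11464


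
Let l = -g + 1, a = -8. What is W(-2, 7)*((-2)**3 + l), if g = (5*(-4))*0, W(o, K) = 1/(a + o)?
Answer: 7/10 ≈ 0.70000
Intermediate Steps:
W(o, K) = 1/(-8 + o)
g = 0 (g = -20*0 = 0)
l = 1 (l = -1*0 + 1 = 0 + 1 = 1)
W(-2, 7)*((-2)**3 + l) = ((-2)**3 + 1)/(-8 - 2) = (-8 + 1)/(-10) = -1/10*(-7) = 7/10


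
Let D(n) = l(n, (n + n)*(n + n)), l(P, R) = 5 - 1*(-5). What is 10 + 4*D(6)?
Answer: 50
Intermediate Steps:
l(P, R) = 10 (l(P, R) = 5 + 5 = 10)
D(n) = 10
10 + 4*D(6) = 10 + 4*10 = 10 + 40 = 50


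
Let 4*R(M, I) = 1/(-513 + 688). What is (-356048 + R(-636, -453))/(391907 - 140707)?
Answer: -249233599/175840000 ≈ -1.4174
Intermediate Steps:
R(M, I) = 1/700 (R(M, I) = 1/(4*(-513 + 688)) = (¼)/175 = (¼)*(1/175) = 1/700)
(-356048 + R(-636, -453))/(391907 - 140707) = (-356048 + 1/700)/(391907 - 140707) = -249233599/700/251200 = -249233599/700*1/251200 = -249233599/175840000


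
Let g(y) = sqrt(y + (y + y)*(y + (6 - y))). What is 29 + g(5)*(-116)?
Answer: 29 - 116*sqrt(65) ≈ -906.22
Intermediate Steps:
g(y) = sqrt(13)*sqrt(y) (g(y) = sqrt(y + (2*y)*6) = sqrt(y + 12*y) = sqrt(13*y) = sqrt(13)*sqrt(y))
29 + g(5)*(-116) = 29 + (sqrt(13)*sqrt(5))*(-116) = 29 + sqrt(65)*(-116) = 29 - 116*sqrt(65)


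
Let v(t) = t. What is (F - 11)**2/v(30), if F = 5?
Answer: 6/5 ≈ 1.2000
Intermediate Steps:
(F - 11)**2/v(30) = (5 - 11)**2/30 = (-6)**2*(1/30) = 36*(1/30) = 6/5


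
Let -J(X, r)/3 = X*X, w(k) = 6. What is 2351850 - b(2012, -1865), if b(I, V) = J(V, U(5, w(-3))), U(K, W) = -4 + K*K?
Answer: 12786525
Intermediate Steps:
U(K, W) = -4 + K**2
J(X, r) = -3*X**2 (J(X, r) = -3*X*X = -3*X**2)
b(I, V) = -3*V**2
2351850 - b(2012, -1865) = 2351850 - (-3)*(-1865)**2 = 2351850 - (-3)*3478225 = 2351850 - 1*(-10434675) = 2351850 + 10434675 = 12786525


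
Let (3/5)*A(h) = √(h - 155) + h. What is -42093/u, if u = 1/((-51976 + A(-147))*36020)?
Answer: 79176950679060 - 2526983100*I*√302 ≈ 7.9177e+13 - 4.3914e+10*I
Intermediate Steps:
A(h) = 5*h/3 + 5*√(-155 + h)/3 (A(h) = 5*(√(h - 155) + h)/3 = 5*(√(-155 + h) + h)/3 = 5*(h + √(-155 + h))/3 = 5*h/3 + 5*√(-155 + h)/3)
u = 1/(36020*(-52221 + 5*I*√302/3)) (u = 1/(-51976 + ((5/3)*(-147) + 5*√(-155 - 147)/3)*36020) = (1/36020)/(-51976 + (-245 + 5*√(-302)/3)) = (1/36020)/(-51976 + (-245 + 5*(I*√302)/3)) = (1/36020)/(-51976 + (-245 + 5*I*√302/3)) = (1/36020)/(-52221 + 5*I*√302/3) = 1/(36020*(-52221 + 5*I*√302/3)) ≈ -5.3163e-10 - 2.9486e-13*I)
-42093/u = -42093/(-469989/884049778346380 - 3*I*√302/176809955669276)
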